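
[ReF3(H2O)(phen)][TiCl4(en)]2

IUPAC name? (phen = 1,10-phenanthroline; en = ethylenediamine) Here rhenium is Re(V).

aquatrifluoro(1,10-phenanthroline)rhenium(V) tetrachloro(ethylenediamine)titanate(III)

Re is given as +5; the cation's ligand charges sum to -3, so the complex cation is 2+.
With 2 anions per cation, each anion must be 2/2 = 1−.
Anion: ligand charges sum to -4; for the ion to be 1−, Ti = +3.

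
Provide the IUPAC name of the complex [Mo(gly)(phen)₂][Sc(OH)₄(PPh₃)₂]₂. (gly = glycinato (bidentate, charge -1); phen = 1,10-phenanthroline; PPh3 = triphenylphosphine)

Scandium is always +3 in its complexes; the anion's ligand charges sum to -4, so the complex anion is 1−.
With 2 anions per cation, the cation must be 2×1 = 2+.
Cation: ligand charges sum to -1; for the ion to be 2+, Mo = +3.

(glycinato)bis(1,10-phenanthroline)molybdenum(III) tetrahydroxobis(triphenylphosphine)scandate(III)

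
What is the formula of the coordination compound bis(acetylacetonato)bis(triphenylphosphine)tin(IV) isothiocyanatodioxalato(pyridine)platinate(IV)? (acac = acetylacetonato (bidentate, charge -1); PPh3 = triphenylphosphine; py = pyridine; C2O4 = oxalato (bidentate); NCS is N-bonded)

[Sn(acac)2(PPh3)2][Pt(C2O4)2(NCS)(py)]2

Cation [Sn…]: ligand charges -2, Sn(IV) ⇒ ion charge 2+.
Anion [Pt…]: ligand charges -5, Pt(IV) ⇒ ion charge 1−.
One 2+ cation requires 2 of the 1− anion.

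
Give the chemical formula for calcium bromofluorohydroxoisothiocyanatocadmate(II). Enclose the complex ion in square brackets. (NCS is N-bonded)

Ca[CdBrF(NCS)(OH)]

Ligands: 1 bromo (Br, -1), 1 hydroxo (OH, -1), 1 isothiocyanato (NCS, -1), 1 fluoro (F, -1). Ligand charge sum = -4.
With Cd in oxidation state +2, the complex ion is [Cd...]^2−.
Charge balance with calcium (+2) requires 1 complex ion per 1 calcium.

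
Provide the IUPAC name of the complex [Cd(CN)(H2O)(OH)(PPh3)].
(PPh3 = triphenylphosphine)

aquacyanohydroxo(triphenylphosphine)cadmium(II)

There is no counter-ion, so the complex is neutral overall.
Ligand charges: 1×triphenylphosphine (neutral), 1×cyano (-1 each), 1×aqua (neutral), 1×hydroxo (-1 each); total -2. So Cd + (-2) = 0, giving Cd = +2.
Ligands are named alphabetically: aqua before cyano before hydroxo before triphenylphosphine.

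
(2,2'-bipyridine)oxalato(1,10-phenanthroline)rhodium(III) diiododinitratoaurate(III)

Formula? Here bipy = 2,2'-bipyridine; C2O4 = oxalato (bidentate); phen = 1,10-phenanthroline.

[Rh(bipy)(C2O4)(phen)][AuI2(NO3)2]

Cation [Rh…]: ligand charges -2, Rh(III) ⇒ ion charge 1+.
Anion [Au…]: ligand charges -4, Au(III) ⇒ ion charge 1−.
One 1+ cation balances one 1− anion.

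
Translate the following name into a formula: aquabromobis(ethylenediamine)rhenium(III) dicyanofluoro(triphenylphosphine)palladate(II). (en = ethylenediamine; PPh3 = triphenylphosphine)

[ReBr(en)2(H2O)][Pd(CN)2F(PPh3)]2

Cation [Re…]: ligand charges -1, Re(III) ⇒ ion charge 2+.
Anion [Pd…]: ligand charges -3, Pd(II) ⇒ ion charge 1−.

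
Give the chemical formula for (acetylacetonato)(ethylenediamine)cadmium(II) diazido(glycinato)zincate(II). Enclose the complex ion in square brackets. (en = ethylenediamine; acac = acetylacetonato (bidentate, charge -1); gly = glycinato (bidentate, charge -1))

Cation [Cd…]: ligand charges -1, Cd(II) ⇒ ion charge 1+.
Anion [Zn…]: ligand charges -3, Zn(II) ⇒ ion charge 1−.

[Cd(acac)(en)][Zn(gly)(N3)2]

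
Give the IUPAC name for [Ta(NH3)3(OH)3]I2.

triamminetrihydroxotantalum(V) iodide

The 2 iodide counter-ions carry a total charge of -2, so each complex ion is 2+.
Ligand charges: 3×ammine (neutral), 3×hydroxo (-1 each); total -3. So Ta + (-3) = 2+, giving Ta = +5.
Ligands are named alphabetically: ammine before hydroxo.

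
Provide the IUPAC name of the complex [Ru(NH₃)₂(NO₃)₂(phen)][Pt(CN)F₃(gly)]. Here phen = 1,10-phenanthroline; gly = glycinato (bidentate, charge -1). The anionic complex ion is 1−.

diamminedinitrato(1,10-phenanthroline)ruthenium(III) cyanotrifluoro(glycinato)platinate(IV)

Both ions are complex: the cation is named first with the plain metal name, the anion second with the -ate form; each ion's ligands are alphabetised independently.
The complex anion is given as 1−; its ligand charges sum to -5, so Pt = +4.
A 1:1 salt means the cation carries the equal and opposite charge, 1+.
Cation: ligand charges sum to -2; for the ion to be 1+, Ru = +3.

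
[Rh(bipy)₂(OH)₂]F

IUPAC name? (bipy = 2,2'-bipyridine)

bis(2,2'-bipyridine)dihydroxorhodium(III) fluoride

The 1 fluoride counter-ion carries a total charge of -1, so each complex ion is 1+.
Ligand charges: 2×2,2'-bipyridine (neutral), 2×hydroxo (-1 each); total -2. So Rh + (-2) = 1+, giving Rh = +3.
Ligands are named alphabetically: bipyridine before hydroxo.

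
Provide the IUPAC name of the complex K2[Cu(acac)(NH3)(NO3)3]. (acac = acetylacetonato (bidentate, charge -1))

The 2 potassium counter-ions carry a total charge of +2, so each complex ion is 2−.
Ligand charges: 1×ammine (neutral), 3×nitrato (-1 each), 1×acetylacetonato (-1 each); total -4. So Cu + (-4) = 2−, giving Cu = +2.
The complex ion is anionic, so copper takes the -ate form cuprate(II).

potassium (acetylacetonato)amminetrinitratocuprate(II)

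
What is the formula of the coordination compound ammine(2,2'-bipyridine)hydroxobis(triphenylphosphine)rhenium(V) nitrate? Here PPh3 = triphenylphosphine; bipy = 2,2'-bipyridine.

[Re(bipy)(NH3)(OH)(PPh3)2](NO3)4

Ligands: 1 hydroxo (OH, -1), 2 triphenylphosphine (PPh3, neutral), 1 2,2'-bipyridine (bipy, neutral), 1 ammine (NH3, neutral). Ligand charge sum = -1.
Charge balance with nitrate (-1) requires 1 complex ion per 4 nitrate.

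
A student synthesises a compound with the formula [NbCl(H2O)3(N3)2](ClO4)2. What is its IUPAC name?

The 2 perchlorate counter-ions carry a total charge of -2, so each complex ion is 2+.
Ligand charges: 3×aqua (neutral), 2×azido (-1 each), 1×chloro (-1 each); total -3. So Nb + (-3) = 2+, giving Nb = +5.
Ligands are named alphabetically: aqua before azido before chloro.

triaquadiazidochloroniobium(V) perchlorate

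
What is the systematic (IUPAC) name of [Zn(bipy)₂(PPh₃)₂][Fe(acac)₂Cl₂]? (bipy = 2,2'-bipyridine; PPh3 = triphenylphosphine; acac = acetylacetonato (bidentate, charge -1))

Zinc is always +2 in its complexes; the cation's ligand charges sum to 0, so the complex cation is 2+.
A 1:1 salt means the anion carries the equal and opposite charge, 2−.
Anion: ligand charges sum to -4; for the ion to be 2−, Fe = +2.

bis(2,2'-bipyridine)bis(triphenylphosphine)zinc(II) bis(acetylacetonato)dichloroferrate(II)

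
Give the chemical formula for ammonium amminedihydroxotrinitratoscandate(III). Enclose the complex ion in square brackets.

Ligands: 1 ammine (NH3, neutral), 3 nitrato (NO3, -1), 2 hydroxo (OH, -1). Ligand charge sum = -5.
Charge balance with ammonium (+1) requires 1 complex ion per 2 ammonium.

(NH4)2[Sc(NH3)(NO3)3(OH)2]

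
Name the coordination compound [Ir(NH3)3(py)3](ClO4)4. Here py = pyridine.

The 4 perchlorate counter-ions carry a total charge of -4, so each complex ion is 4+.
Ligand charges: 3×ammine (neutral), 3×pyridine (neutral); total 0. So Ir + (0) = 4+, giving Ir = +4.
Ligands are named alphabetically: ammine before pyridine.

triamminetris(pyridine)iridium(IV) perchlorate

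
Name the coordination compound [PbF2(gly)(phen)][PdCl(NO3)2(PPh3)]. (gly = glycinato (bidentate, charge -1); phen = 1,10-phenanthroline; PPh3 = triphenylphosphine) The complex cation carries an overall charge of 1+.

difluoro(glycinato)(1,10-phenanthroline)lead(IV) chlorodinitrato(triphenylphosphine)palladate(II)

The complex cation is given as 1+; its ligand charges sum to -3, so Pb = +4.
A 1:1 salt means the anion carries the equal and opposite charge, 1−.
Anion: ligand charges sum to -3; for the ion to be 1−, Pd = +2.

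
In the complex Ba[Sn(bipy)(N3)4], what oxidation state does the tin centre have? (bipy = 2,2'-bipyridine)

+2

1 barium outside the brackets (+2 each) → the complex ion is 2−.
Ligand charges: 1×bipy neutral; 4×N3 = -4; sum -4.
Sn + (-4) = 2− ⇒ Sn is +2.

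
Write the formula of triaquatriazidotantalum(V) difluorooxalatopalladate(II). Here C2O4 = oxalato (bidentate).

Cation [Ta…]: ligand charges -3, Ta(V) ⇒ ion charge 2+.
Anion [Pd…]: ligand charges -4, Pd(II) ⇒ ion charge 2−.
One 2+ cation balances one 2− anion.

[Ta(H2O)3(N3)3][Pd(C2O4)F2]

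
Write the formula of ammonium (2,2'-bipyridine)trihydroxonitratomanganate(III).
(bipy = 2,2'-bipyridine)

Ligands: 3 hydroxo (OH, -1), 1 2,2'-bipyridine (bipy, neutral), 1 nitrato (NO3, -1). Ligand charge sum = -4.
With Mn in oxidation state +3, the complex ion is [Mn...]^1−.
Charge balance with ammonium (+1) requires 1 complex ion per 1 ammonium.

NH4[Mn(bipy)(NO3)(OH)3]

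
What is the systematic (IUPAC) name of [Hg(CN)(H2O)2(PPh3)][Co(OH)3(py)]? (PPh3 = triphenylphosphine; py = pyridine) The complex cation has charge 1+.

diaquacyano(triphenylphosphine)mercury(II) trihydroxo(pyridine)cobaltate(II)

The complex cation is given as 1+; its ligand charges sum to -1, so Hg = +2.
A 1:1 salt means the anion carries the equal and opposite charge, 1−.
Anion: ligand charges sum to -3; for the ion to be 1−, Co = +2.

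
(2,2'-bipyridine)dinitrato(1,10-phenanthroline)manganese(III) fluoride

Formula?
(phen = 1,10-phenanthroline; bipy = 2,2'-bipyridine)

Ligands: 1 1,10-phenanthroline (phen, neutral), 2 nitrato (NO3, -1), 1 2,2'-bipyridine (bipy, neutral). Ligand charge sum = -2.
With Mn in oxidation state +3, the complex ion is [Mn...]^1+.
Charge balance with fluoride (-1) requires 1 complex ion per 1 fluoride.

[Mn(bipy)(NO3)2(phen)]F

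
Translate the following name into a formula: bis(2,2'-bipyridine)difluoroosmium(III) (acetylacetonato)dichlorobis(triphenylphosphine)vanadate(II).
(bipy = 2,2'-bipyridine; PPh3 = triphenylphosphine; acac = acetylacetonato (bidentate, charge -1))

Cation [Os…]: ligand charges -2, Os(III) ⇒ ion charge 1+.
Anion [V…]: ligand charges -3, V(II) ⇒ ion charge 1−.

[Os(bipy)2F2][V(acac)Cl2(PPh3)2]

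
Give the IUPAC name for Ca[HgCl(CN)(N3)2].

The 1 calcium counter-ion carries a total charge of +2, so each complex ion is 2−.
Ligand charges: 2×azido (-1 each), 1×cyano (-1 each), 1×chloro (-1 each); total -4. So Hg + (-4) = 2−, giving Hg = +2.
The complex ion is anionic, so mercury takes the -ate form mercurate(II).

calcium diazidochlorocyanomercurate(II)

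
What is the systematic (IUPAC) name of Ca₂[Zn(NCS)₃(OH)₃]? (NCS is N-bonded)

The 2 calcium counter-ions carry a total charge of +4, so each complex ion is 4−.
Ligand charges: 3×isothiocyanato (-1 each), 3×hydroxo (-1 each); total -6. So Zn + (-6) = 4−, giving Zn = +2.
Ligands are named alphabetically: hydroxo before isothiocyanato.
The complex ion is anionic, so zinc takes the -ate form zincate(II).

calcium trihydroxotriisothiocyanatozincate(II)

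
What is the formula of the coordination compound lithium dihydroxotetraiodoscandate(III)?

Ligands: 2 hydroxo (OH, -1), 4 iodo (I, -1). Ligand charge sum = -6.
Charge balance with lithium (+1) requires 1 complex ion per 3 lithium.

Li3[ScI4(OH)2]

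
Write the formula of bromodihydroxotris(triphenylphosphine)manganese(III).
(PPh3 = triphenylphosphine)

[MnBr(OH)2(PPh3)3]

Ligands: 1 bromo (Br, -1), 3 triphenylphosphine (PPh3, neutral), 2 hydroxo (OH, -1). Ligand charge sum = -3.
With Mn in oxidation state +3, the complex ion is [Mn...].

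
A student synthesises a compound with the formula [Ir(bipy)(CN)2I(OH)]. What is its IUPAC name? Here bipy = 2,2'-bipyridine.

(2,2'-bipyridine)dicyanohydroxoiodoiridium(IV)

There is no counter-ion, so the complex is neutral overall.
Ligand charges: 1×iodo (-1 each), 1×2,2'-bipyridine (neutral), 1×hydroxo (-1 each), 2×cyano (-1 each); total -4. So Ir + (-4) = 0, giving Ir = +4.
Ligands are named alphabetically: bipyridine before cyano before hydroxo before iodo.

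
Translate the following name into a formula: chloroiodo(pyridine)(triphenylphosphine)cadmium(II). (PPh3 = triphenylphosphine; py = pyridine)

[CdClI(PPh3)(py)]

Ligands: 1 chloro (Cl, -1), 1 iodo (I, -1), 1 triphenylphosphine (PPh3, neutral), 1 pyridine (py, neutral). Ligand charge sum = -2.
With Cd in oxidation state +2, the complex ion is [Cd...].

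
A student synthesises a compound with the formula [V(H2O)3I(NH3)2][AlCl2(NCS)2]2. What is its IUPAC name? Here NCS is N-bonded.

diamminetriaquaiodovanadium(III) dichlorodiisothiocyanatoaluminate(III)

Both ions are complex: the cation is named first with the plain metal name, the anion second with the -ate form; each ion's ligands are alphabetised independently.
Aluminium is always +3 in its complexes; the anion's ligand charges sum to -4, so the complex anion is 1−.
With 2 anions per cation, the cation must be 2×1 = 2+.
Cation: ligand charges sum to -1; for the ion to be 2+, V = +3.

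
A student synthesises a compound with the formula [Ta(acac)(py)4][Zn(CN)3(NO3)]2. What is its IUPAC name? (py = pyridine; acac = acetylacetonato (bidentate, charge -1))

(acetylacetonato)tetrakis(pyridine)tantalum(V) tricyanonitratozincate(II)

Both ions are complex: the cation is named first with the plain metal name, the anion second with the -ate form; each ion's ligands are alphabetised independently.
Zinc is always +2 in its complexes; the anion's ligand charges sum to -4, so the complex anion is 2−.
With 2 anions per cation, the cation must be 2×2 = 4+.
Cation: ligand charges sum to -1; for the ion to be 4+, Ta = +5.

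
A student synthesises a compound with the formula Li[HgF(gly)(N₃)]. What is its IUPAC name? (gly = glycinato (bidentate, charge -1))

The 1 lithium counter-ion carries a total charge of +1, so each complex ion is 1−.
Ligand charges: 1×azido (-1 each), 1×fluoro (-1 each), 1×glycinato (-1 each); total -3. So Hg + (-3) = 1−, giving Hg = +2.
The complex ion is anionic, so mercury takes the -ate form mercurate(II).

lithium azidofluoro(glycinato)mercurate(II)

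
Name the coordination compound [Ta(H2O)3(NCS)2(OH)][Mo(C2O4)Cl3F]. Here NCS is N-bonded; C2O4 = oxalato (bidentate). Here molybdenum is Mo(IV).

triaquahydroxodiisothiocyanatotantalum(V) trichlorofluorooxalatomolybdate(IV)

Both ions are complex: the cation is named first with the plain metal name, the anion second with the -ate form; each ion's ligands are alphabetised independently.
Mo is given as +4; the anion's ligand charges sum to -6, so the complex anion is 2−.
A 1:1 salt means the cation carries the equal and opposite charge, 2+.
Cation: ligand charges sum to -3; for the ion to be 2+, Ta = +5.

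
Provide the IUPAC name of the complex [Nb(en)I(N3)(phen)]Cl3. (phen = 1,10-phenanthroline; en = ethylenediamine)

The 3 chloride counter-ions carry a total charge of -3, so each complex ion is 3+.
Ligand charges: 1×iodo (-1 each), 1×azido (-1 each), 1×1,10-phenanthroline (neutral), 1×ethylenediamine (neutral); total -2. So Nb + (-2) = 3+, giving Nb = +5.
Ligands are named alphabetically: azido before ethylenediamine before iodo before phenanthroline.

azido(ethylenediamine)iodo(1,10-phenanthroline)niobium(V) chloride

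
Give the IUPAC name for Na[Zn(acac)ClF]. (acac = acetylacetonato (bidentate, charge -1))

sodium (acetylacetonato)chlorofluorozincate(II)

The 1 sodium counter-ion carries a total charge of +1, so each complex ion is 1−.
Ligand charges: 1×fluoro (-1 each), 1×chloro (-1 each), 1×acetylacetonato (-1 each); total -3. So Zn + (-3) = 1−, giving Zn = +2.
The complex ion is anionic, so zinc takes the -ate form zincate(II).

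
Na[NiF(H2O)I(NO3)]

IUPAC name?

sodium aquafluoroiodonitratonickelate(II)

The 1 sodium counter-ion carries a total charge of +1, so each complex ion is 1−.
Ligand charges: 1×iodo (-1 each), 1×fluoro (-1 each), 1×aqua (neutral), 1×nitrato (-1 each); total -3. So Ni + (-3) = 1−, giving Ni = +2.
The complex ion is anionic, so nickel takes the -ate form nickelate(II).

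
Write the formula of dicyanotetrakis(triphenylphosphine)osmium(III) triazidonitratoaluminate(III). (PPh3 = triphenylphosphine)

[Os(CN)2(PPh3)4][Al(N3)3(NO3)]

Cation [Os…]: ligand charges -2, Os(III) ⇒ ion charge 1+.
Anion [Al…]: ligand charges -4, Al(III) ⇒ ion charge 1−.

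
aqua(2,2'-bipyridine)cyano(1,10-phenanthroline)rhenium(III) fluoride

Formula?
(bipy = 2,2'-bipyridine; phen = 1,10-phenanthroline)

[Re(bipy)(CN)(H2O)(phen)]F2

Ligands: 1 2,2'-bipyridine (bipy, neutral), 1 aqua (H2O, neutral), 1 1,10-phenanthroline (phen, neutral), 1 cyano (CN, -1). Ligand charge sum = -1.
With Re in oxidation state +3, the complex ion is [Re...]^2+.
Charge balance with fluoride (-1) requires 1 complex ion per 2 fluoride.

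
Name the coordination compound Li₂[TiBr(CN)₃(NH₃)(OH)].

The 2 lithium counter-ions carry a total charge of +2, so each complex ion is 2−.
Ligand charges: 1×ammine (neutral), 3×cyano (-1 each), 1×hydroxo (-1 each), 1×bromo (-1 each); total -5. So Ti + (-5) = 2−, giving Ti = +3.
Ligands are named alphabetically: ammine before bromo before cyano before hydroxo.
The complex ion is anionic, so titanium takes the -ate form titanate(III).

lithium amminebromotricyanohydroxotitanate(III)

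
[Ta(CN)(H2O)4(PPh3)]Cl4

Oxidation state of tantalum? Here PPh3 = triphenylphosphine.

+5

4 chloride outside the brackets (-1 each) → the complex ion is 4+.
Ligand charges: 4×H2O neutral; 1×PPh3 neutral; 1×CN = -1; sum -1.
Ta + (-1) = 4+ ⇒ Ta is +5.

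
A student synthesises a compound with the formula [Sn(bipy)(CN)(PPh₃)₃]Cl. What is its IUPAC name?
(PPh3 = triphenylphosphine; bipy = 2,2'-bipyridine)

(2,2'-bipyridine)cyanotris(triphenylphosphine)tin(II) chloride

The 1 chloride counter-ion carries a total charge of -1, so each complex ion is 1+.
Ligand charges: 3×triphenylphosphine (neutral), 1×2,2'-bipyridine (neutral), 1×cyano (-1 each); total -1. So Sn + (-1) = 1+, giving Sn = +2.
Ligands are named alphabetically: bipyridine before cyano before triphenylphosphine.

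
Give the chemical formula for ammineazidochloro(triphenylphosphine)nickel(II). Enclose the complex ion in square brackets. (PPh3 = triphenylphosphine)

Ligands: 1 ammine (NH3, neutral), 1 triphenylphosphine (PPh3, neutral), 1 chloro (Cl, -1), 1 azido (N3, -1). Ligand charge sum = -2.
With Ni in oxidation state +2, the complex ion is [Ni...].

[NiCl(N3)(NH3)(PPh3)]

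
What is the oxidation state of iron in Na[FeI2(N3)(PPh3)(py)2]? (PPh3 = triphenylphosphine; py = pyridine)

1 sodium outside the brackets (+1 each) → the complex ion is 1−.
Ligand charges: 2×I = -2; 1×N3 = -1; 1×PPh3 neutral; 2×py neutral; sum -3.
Fe + (-3) = 1− ⇒ Fe is +2.

+2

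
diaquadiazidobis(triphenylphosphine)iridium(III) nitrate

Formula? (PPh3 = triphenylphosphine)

Ligands: 2 aqua (H2O, neutral), 2 triphenylphosphine (PPh3, neutral), 2 azido (N3, -1). Ligand charge sum = -2.
Charge balance with nitrate (-1) requires 1 complex ion per 1 nitrate.

[Ir(H2O)2(N3)2(PPh3)2]NO3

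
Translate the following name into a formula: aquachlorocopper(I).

[CuCl(H2O)]

Ligands: 1 chloro (Cl, -1), 1 aqua (H2O, neutral). Ligand charge sum = -1.
With Cu in oxidation state +1, the complex ion is [Cu...].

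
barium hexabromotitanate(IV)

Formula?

Ligands: 6 bromo (Br, -1). Ligand charge sum = -6.
Charge balance with barium (+2) requires 1 complex ion per 1 barium.

Ba[TiBr6]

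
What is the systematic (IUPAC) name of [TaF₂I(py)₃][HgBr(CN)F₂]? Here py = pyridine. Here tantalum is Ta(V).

Ta is given as +5; the cation's ligand charges sum to -3, so the complex cation is 2+.
A 1:1 salt means the anion carries the equal and opposite charge, 2−.
Anion: ligand charges sum to -4; for the ion to be 2−, Hg = +2.

difluoroiodotris(pyridine)tantalum(V) bromocyanodifluoromercurate(II)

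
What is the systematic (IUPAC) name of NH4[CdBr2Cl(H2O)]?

The 1 ammonium counter-ion carries a total charge of +1, so each complex ion is 1−.
Ligand charges: 2×bromo (-1 each), 1×aqua (neutral), 1×chloro (-1 each); total -3. So Cd + (-3) = 1−, giving Cd = +2.
Ligands are named alphabetically: aqua before bromo before chloro.
The complex ion is anionic, so cadmium takes the -ate form cadmate(II).

ammonium aquadibromochlorocadmate(II)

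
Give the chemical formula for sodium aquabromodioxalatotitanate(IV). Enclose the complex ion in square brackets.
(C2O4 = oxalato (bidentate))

Na[TiBr(C2O4)2(H2O)]

Ligands: 1 bromo (Br, -1), 2 oxalato (C2O4, -2), 1 aqua (H2O, neutral). Ligand charge sum = -5.
Charge balance with sodium (+1) requires 1 complex ion per 1 sodium.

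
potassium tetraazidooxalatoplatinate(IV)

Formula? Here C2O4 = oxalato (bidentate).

K2[Pt(C2O4)(N3)4]

Ligands: 4 azido (N3, -1), 1 oxalato (C2O4, -2). Ligand charge sum = -6.
Charge balance with potassium (+1) requires 1 complex ion per 2 potassium.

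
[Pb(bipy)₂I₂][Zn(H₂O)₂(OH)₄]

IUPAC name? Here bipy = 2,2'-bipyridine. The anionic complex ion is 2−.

Both ions are complex: the cation is named first with the plain metal name, the anion second with the -ate form; each ion's ligands are alphabetised independently.
The complex anion is given as 2−; its ligand charges sum to -4, so Zn = +2.
A 1:1 salt means the cation carries the equal and opposite charge, 2+.
Cation: ligand charges sum to -2; for the ion to be 2+, Pb = +4.

bis(2,2'-bipyridine)diiodolead(IV) diaquatetrahydroxozincate(II)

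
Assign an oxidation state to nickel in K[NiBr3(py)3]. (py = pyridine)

1 potassium outside the brackets (+1 each) → the complex ion is 1−.
Ligand charges: 3×py neutral; 3×Br = -3; sum -3.
Ni + (-3) = 1− ⇒ Ni is +2.

+2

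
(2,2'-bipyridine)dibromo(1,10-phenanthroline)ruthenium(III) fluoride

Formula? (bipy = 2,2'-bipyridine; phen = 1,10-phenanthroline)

[Ru(bipy)Br2(phen)]F

Ligands: 1 2,2'-bipyridine (bipy, neutral), 2 bromo (Br, -1), 1 1,10-phenanthroline (phen, neutral). Ligand charge sum = -2.
With Ru in oxidation state +3, the complex ion is [Ru...]^1+.
Charge balance with fluoride (-1) requires 1 complex ion per 1 fluoride.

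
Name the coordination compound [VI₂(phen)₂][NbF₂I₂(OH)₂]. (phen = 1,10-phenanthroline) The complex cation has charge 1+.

The complex cation is given as 1+; its ligand charges sum to -2, so V = +3.
A 1:1 salt means the anion carries the equal and opposite charge, 1−.
Anion: ligand charges sum to -6; for the ion to be 1−, Nb = +5.

diiodobis(1,10-phenanthroline)vanadium(III) difluorodihydroxodiiodoniobate(V)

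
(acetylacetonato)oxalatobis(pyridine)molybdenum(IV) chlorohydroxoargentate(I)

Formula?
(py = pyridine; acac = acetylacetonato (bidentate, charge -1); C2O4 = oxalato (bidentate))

Cation [Mo…]: ligand charges -3, Mo(IV) ⇒ ion charge 1+.
Anion [Ag…]: ligand charges -2, Ag(I) ⇒ ion charge 1−.
One 1+ cation balances one 1− anion.

[Mo(acac)(C2O4)(py)2][AgCl(OH)]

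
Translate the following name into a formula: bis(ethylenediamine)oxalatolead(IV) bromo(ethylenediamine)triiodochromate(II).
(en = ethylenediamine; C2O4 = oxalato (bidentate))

[Pb(C2O4)(en)2][CrBr(en)I3]

Cation [Pb…]: ligand charges -2, Pb(IV) ⇒ ion charge 2+.
Anion [Cr…]: ligand charges -4, Cr(II) ⇒ ion charge 2−.
One 2+ cation balances one 2− anion.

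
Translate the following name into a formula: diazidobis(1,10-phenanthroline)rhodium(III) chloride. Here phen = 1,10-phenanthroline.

[Rh(N3)2(phen)2]Cl

Ligands: 2 1,10-phenanthroline (phen, neutral), 2 azido (N3, -1). Ligand charge sum = -2.
With Rh in oxidation state +3, the complex ion is [Rh...]^1+.
Charge balance with chloride (-1) requires 1 complex ion per 1 chloride.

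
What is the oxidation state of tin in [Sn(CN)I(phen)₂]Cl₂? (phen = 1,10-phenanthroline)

2 chloride outside the brackets (-1 each) → the complex ion is 2+.
Ligand charges: 1×CN = -1; 1×I = -1; 2×phen neutral; sum -2.
Sn + (-2) = 2+ ⇒ Sn is +4.

+4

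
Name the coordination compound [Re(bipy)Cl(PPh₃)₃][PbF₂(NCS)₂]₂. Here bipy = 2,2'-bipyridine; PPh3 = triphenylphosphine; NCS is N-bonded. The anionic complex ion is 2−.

Both ions are complex: the cation is named first with the plain metal name, the anion second with the -ate form; each ion's ligands are alphabetised independently.
The complex anion is given as 2−; its ligand charges sum to -4, so Pb = +2.
With 2 anions per cation, the cation must be 2×2 = 4+.
Cation: ligand charges sum to -1; for the ion to be 4+, Re = +5.

(2,2'-bipyridine)chlorotris(triphenylphosphine)rhenium(V) difluorodiisothiocyanatoplumbate(II)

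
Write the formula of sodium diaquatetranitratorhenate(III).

Ligands: 2 aqua (H2O, neutral), 4 nitrato (NO3, -1). Ligand charge sum = -4.
Charge balance with sodium (+1) requires 1 complex ion per 1 sodium.

Na[Re(H2O)2(NO3)4]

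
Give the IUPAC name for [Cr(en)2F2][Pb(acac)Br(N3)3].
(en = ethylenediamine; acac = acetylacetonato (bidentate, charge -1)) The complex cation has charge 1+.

bis(ethylenediamine)difluorochromium(III) (acetylacetonato)triazidobromoplumbate(IV)

The complex cation is given as 1+; its ligand charges sum to -2, so Cr = +3.
A 1:1 salt means the anion carries the equal and opposite charge, 1−.
Anion: ligand charges sum to -5; for the ion to be 1−, Pb = +4.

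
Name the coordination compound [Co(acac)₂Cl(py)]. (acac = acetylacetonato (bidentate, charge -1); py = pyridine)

There is no counter-ion, so the complex is neutral overall.
Ligand charges: 2×acetylacetonato (-1 each), 1×pyridine (neutral), 1×chloro (-1 each); total -3. So Co + (-3) = 0, giving Co = +3.
Ligands are named alphabetically: acetylacetonato before chloro before pyridine.

bis(acetylacetonato)chloro(pyridine)cobalt(III)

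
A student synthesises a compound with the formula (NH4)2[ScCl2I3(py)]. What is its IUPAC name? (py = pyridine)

ammonium dichlorotriiodo(pyridine)scandate(III)

The 2 ammonium counter-ions carry a total charge of +2, so each complex ion is 2−.
Ligand charges: 1×pyridine (neutral), 2×chloro (-1 each), 3×iodo (-1 each); total -5. So Sc + (-5) = 2−, giving Sc = +3.
The complex ion is anionic, so scandium takes the -ate form scandate(III).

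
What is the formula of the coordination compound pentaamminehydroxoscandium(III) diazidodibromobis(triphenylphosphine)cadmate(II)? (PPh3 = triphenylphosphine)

Cation [Sc…]: ligand charges -1, Sc(III) ⇒ ion charge 2+.
Anion [Cd…]: ligand charges -4, Cd(II) ⇒ ion charge 2−.
One 2+ cation balances one 2− anion.

[Sc(NH3)5(OH)][CdBr2(N3)2(PPh3)2]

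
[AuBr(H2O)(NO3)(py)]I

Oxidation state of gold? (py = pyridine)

+3

1 iodide outside the brackets (-1 each) → the complex ion is 1+.
Ligand charges: 1×py neutral; 1×NO3 = -1; 1×H2O neutral; 1×Br = -1; sum -2.
Au + (-2) = 1+ ⇒ Au is +3.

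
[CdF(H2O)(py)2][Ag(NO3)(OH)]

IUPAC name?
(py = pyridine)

Both ions are complex: the cation is named first with the plain metal name, the anion second with the -ate form; each ion's ligands are alphabetised independently.
Cadmium is always +2 in its complexes; the cation's ligand charges sum to -1, so the complex cation is 1+.
A 1:1 salt means the anion carries the equal and opposite charge, 1−.
Anion: ligand charges sum to -2; for the ion to be 1−, Ag = +1.

aquafluorobis(pyridine)cadmium(II) hydroxonitratoargentate(I)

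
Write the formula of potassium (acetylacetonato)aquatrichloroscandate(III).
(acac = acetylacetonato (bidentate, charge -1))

Ligands: 1 acetylacetonato (acac, -1), 3 chloro (Cl, -1), 1 aqua (H2O, neutral). Ligand charge sum = -4.
With Sc in oxidation state +3, the complex ion is [Sc...]^1−.
Charge balance with potassium (+1) requires 1 complex ion per 1 potassium.

K[Sc(acac)Cl3(H2O)]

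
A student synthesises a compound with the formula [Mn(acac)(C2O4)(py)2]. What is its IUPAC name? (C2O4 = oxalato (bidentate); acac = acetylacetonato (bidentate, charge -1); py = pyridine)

(acetylacetonato)oxalatobis(pyridine)manganese(III)

There is no counter-ion, so the complex is neutral overall.
Ligand charges: 1×oxalato (-2 each), 1×acetylacetonato (-1 each), 2×pyridine (neutral); total -3. So Mn + (-3) = 0, giving Mn = +3.
Ligands are named alphabetically: acetylacetonato before oxalato before pyridine.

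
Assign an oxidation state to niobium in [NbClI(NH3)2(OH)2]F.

1 fluoride outside the brackets (-1 each) → the complex ion is 1+.
Ligand charges: 2×NH3 neutral; 1×I = -1; 1×Cl = -1; 2×OH = -2; sum -4.
Nb + (-4) = 1+ ⇒ Nb is +5.

+5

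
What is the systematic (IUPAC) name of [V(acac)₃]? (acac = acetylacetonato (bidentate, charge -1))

There is no counter-ion, so the complex is neutral overall.
Ligand charges: 3×acetylacetonato (-1 each); total -3. So V + (-3) = 0, giving V = +3.

tris(acetylacetonato)vanadium(III)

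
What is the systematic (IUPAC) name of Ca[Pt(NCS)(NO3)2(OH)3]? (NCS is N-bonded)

calcium trihydroxoisothiocyanatodinitratoplatinate(IV)

The 1 calcium counter-ion carries a total charge of +2, so each complex ion is 2−.
Ligand charges: 3×hydroxo (-1 each), 2×nitrato (-1 each), 1×isothiocyanato (-1 each); total -6. So Pt + (-6) = 2−, giving Pt = +4.
Ligands are named alphabetically: hydroxo before isothiocyanato before nitrato.
The complex ion is anionic, so platinum takes the -ate form platinate(IV).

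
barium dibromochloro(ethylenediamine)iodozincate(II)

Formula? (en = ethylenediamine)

Ba[ZnBr2Cl(en)I]

Ligands: 1 ethylenediamine (en, neutral), 1 chloro (Cl, -1), 1 iodo (I, -1), 2 bromo (Br, -1). Ligand charge sum = -4.
With Zn in oxidation state +2, the complex ion is [Zn...]^2−.
Charge balance with barium (+2) requires 1 complex ion per 1 barium.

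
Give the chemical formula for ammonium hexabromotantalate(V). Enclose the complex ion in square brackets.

Ligands: 6 bromo (Br, -1). Ligand charge sum = -6.
Charge balance with ammonium (+1) requires 1 complex ion per 1 ammonium.

NH4[TaBr6]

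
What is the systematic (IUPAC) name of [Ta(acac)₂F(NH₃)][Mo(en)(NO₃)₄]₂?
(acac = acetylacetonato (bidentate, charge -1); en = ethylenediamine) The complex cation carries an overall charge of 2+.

Both ions are complex: the cation is named first with the plain metal name, the anion second with the -ate form; each ion's ligands are alphabetised independently.
The complex cation is given as 2+; its ligand charges sum to -3, so Ta = +5.
With 2 anions per cation, each anion must be 2/2 = 1−.
Anion: ligand charges sum to -4; for the ion to be 1−, Mo = +3.

bis(acetylacetonato)amminefluorotantalum(V) (ethylenediamine)tetranitratomolybdate(III)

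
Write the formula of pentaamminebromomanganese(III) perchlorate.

Ligands: 5 ammine (NH3, neutral), 1 bromo (Br, -1). Ligand charge sum = -1.
Charge balance with perchlorate (-1) requires 1 complex ion per 2 perchlorate.

[MnBr(NH3)5](ClO4)2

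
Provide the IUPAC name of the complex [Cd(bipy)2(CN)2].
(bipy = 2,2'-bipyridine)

bis(2,2'-bipyridine)dicyanocadmium(II)

There is no counter-ion, so the complex is neutral overall.
Ligand charges: 2×2,2'-bipyridine (neutral), 2×cyano (-1 each); total -2. So Cd + (-2) = 0, giving Cd = +2.
Ligands are named alphabetically: bipyridine before cyano.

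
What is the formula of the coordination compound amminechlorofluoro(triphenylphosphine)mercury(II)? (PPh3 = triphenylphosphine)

Ligands: 1 fluoro (F, -1), 1 chloro (Cl, -1), 1 triphenylphosphine (PPh3, neutral), 1 ammine (NH3, neutral). Ligand charge sum = -2.
With Hg in oxidation state +2, the complex ion is [Hg...].

[HgClF(NH3)(PPh3)]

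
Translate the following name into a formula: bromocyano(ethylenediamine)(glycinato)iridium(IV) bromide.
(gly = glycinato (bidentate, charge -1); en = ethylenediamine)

Ligands: 1 glycinato (gly, -1), 1 cyano (CN, -1), 1 ethylenediamine (en, neutral), 1 bromo (Br, -1). Ligand charge sum = -3.
With Ir in oxidation state +4, the complex ion is [Ir...]^1+.
Charge balance with bromide (-1) requires 1 complex ion per 1 bromide.

[IrBr(CN)(en)(gly)]Br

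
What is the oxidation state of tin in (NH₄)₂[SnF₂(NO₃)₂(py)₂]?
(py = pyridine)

+2

2 ammonium outside the brackets (+1 each) → the complex ion is 2−.
Ligand charges: 2×py neutral; 2×NO3 = -2; 2×F = -2; sum -4.
Sn + (-4) = 2− ⇒ Sn is +2.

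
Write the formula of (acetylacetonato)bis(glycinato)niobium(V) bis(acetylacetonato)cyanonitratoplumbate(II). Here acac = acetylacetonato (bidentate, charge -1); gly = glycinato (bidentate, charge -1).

[Nb(acac)(gly)2][Pb(acac)2(CN)(NO3)]

Cation [Nb…]: ligand charges -3, Nb(V) ⇒ ion charge 2+.
Anion [Pb…]: ligand charges -4, Pb(II) ⇒ ion charge 2−.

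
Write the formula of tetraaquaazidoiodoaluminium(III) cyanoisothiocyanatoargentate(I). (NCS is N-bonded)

Cation [Al…]: ligand charges -2, Al(III) ⇒ ion charge 1+.
Anion [Ag…]: ligand charges -2, Ag(I) ⇒ ion charge 1−.

[Al(H2O)4I(N3)][Ag(CN)(NCS)]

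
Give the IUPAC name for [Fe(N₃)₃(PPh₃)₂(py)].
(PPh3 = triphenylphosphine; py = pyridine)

There is no counter-ion, so the complex is neutral overall.
Ligand charges: 2×triphenylphosphine (neutral), 3×azido (-1 each), 1×pyridine (neutral); total -3. So Fe + (-3) = 0, giving Fe = +3.
Ligands are named alphabetically: azido before pyridine before triphenylphosphine.

triazido(pyridine)bis(triphenylphosphine)iron(III)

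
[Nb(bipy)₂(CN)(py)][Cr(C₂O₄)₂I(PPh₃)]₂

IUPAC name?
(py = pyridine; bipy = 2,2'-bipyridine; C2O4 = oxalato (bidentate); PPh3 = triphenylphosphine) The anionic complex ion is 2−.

bis(2,2'-bipyridine)cyano(pyridine)niobium(V) iododioxalato(triphenylphosphine)chromate(III)

The complex anion is given as 2−; its ligand charges sum to -5, so Cr = +3.
With 2 anions per cation, the cation must be 2×2 = 4+.
Cation: ligand charges sum to -1; for the ion to be 4+, Nb = +5.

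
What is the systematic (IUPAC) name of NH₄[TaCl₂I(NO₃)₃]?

ammonium dichloroiodotrinitratotantalate(V)

The 1 ammonium counter-ion carries a total charge of +1, so each complex ion is 1−.
Ligand charges: 1×iodo (-1 each), 3×nitrato (-1 each), 2×chloro (-1 each); total -6. So Ta + (-6) = 1−, giving Ta = +5.
Ligands are named alphabetically: chloro before iodo before nitrato.
The complex ion is anionic, so tantalum takes the -ate form tantalate(V).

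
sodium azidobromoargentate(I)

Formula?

Ligands: 1 bromo (Br, -1), 1 azido (N3, -1). Ligand charge sum = -2.
With Ag in oxidation state +1, the complex ion is [Ag...]^1−.
Charge balance with sodium (+1) requires 1 complex ion per 1 sodium.

Na[AgBr(N3)]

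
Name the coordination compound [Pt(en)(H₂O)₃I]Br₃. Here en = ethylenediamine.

The 3 bromide counter-ions carry a total charge of -3, so each complex ion is 3+.
Ligand charges: 3×aqua (neutral), 1×iodo (-1 each), 1×ethylenediamine (neutral); total -1. So Pt + (-1) = 3+, giving Pt = +4.
Ligands are named alphabetically: aqua before ethylenediamine before iodo.

triaqua(ethylenediamine)iodoplatinum(IV) bromide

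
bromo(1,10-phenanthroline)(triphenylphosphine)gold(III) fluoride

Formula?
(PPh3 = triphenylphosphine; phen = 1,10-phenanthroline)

[AuBr(phen)(PPh3)]F2

Ligands: 1 bromo (Br, -1), 1 triphenylphosphine (PPh3, neutral), 1 1,10-phenanthroline (phen, neutral). Ligand charge sum = -1.
Charge balance with fluoride (-1) requires 1 complex ion per 2 fluoride.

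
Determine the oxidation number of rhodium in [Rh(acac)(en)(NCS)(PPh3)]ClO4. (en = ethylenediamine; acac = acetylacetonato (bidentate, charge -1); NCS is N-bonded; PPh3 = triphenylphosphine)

1 perchlorate outside the brackets (-1 each) → the complex ion is 1+.
Ligand charges: 1×en neutral; 1×acac = -1; 1×NCS = -1; 1×PPh3 neutral; sum -2.
Rh + (-2) = 1+ ⇒ Rh is +3.

+3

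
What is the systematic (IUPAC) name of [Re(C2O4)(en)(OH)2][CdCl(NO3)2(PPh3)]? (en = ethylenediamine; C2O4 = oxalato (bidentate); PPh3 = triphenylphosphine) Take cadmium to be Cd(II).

(ethylenediamine)dihydroxooxalatorhenium(V) chlorodinitrato(triphenylphosphine)cadmate(II)

Both ions are complex: the cation is named first with the plain metal name, the anion second with the -ate form; each ion's ligands are alphabetised independently.
Cd is given as +2; the anion's ligand charges sum to -3, so the complex anion is 1−.
A 1:1 salt means the cation carries the equal and opposite charge, 1+.
Cation: ligand charges sum to -4; for the ion to be 1+, Re = +5.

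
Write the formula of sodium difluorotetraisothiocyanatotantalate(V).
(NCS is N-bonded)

Ligands: 4 isothiocyanato (NCS, -1), 2 fluoro (F, -1). Ligand charge sum = -6.
With Ta in oxidation state +5, the complex ion is [Ta...]^1−.
Charge balance with sodium (+1) requires 1 complex ion per 1 sodium.

Na[TaF2(NCS)4]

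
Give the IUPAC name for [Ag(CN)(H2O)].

aquacyanosilver(I)

There is no counter-ion, so the complex is neutral overall.
Ligand charges: 1×aqua (neutral), 1×cyano (-1 each); total -1. So Ag + (-1) = 0, giving Ag = +1.
Ligands are named alphabetically: aqua before cyano.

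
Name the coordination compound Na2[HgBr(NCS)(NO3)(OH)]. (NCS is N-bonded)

The 2 sodium counter-ions carry a total charge of +2, so each complex ion is 2−.
Ligand charges: 1×hydroxo (-1 each), 1×isothiocyanato (-1 each), 1×bromo (-1 each), 1×nitrato (-1 each); total -4. So Hg + (-4) = 2−, giving Hg = +2.
The complex ion is anionic, so mercury takes the -ate form mercurate(II).

sodium bromohydroxoisothiocyanatonitratomercurate(II)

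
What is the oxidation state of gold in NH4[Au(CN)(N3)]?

+1

1 ammonium outside the brackets (+1 each) → the complex ion is 1−.
Ligand charges: 1×CN = -1; 1×N3 = -1; sum -2.
Au + (-2) = 1− ⇒ Au is +1.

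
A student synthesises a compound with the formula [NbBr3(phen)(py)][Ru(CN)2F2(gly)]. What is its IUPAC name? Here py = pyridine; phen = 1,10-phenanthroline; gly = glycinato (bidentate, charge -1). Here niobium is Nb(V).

Both ions are complex: the cation is named first with the plain metal name, the anion second with the -ate form; each ion's ligands are alphabetised independently.
Nb is given as +5; the cation's ligand charges sum to -3, so the complex cation is 2+.
A 1:1 salt means the anion carries the equal and opposite charge, 2−.
Anion: ligand charges sum to -5; for the ion to be 2−, Ru = +3.

tribromo(1,10-phenanthroline)(pyridine)niobium(V) dicyanodifluoro(glycinato)ruthenate(III)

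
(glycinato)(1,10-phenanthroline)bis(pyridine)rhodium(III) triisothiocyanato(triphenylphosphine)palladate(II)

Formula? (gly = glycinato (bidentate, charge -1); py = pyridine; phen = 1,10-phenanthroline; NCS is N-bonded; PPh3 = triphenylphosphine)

Cation [Rh…]: ligand charges -1, Rh(III) ⇒ ion charge 2+.
Anion [Pd…]: ligand charges -3, Pd(II) ⇒ ion charge 1−.
One 2+ cation requires 2 of the 1− anion.

[Rh(gly)(phen)(py)2][Pd(NCS)3(PPh3)]2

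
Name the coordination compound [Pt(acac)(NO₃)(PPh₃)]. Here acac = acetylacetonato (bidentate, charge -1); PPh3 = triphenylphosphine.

There is no counter-ion, so the complex is neutral overall.
Ligand charges: 1×acetylacetonato (-1 each), 1×nitrato (-1 each), 1×triphenylphosphine (neutral); total -2. So Pt + (-2) = 0, giving Pt = +2.
Ligands are named alphabetically: acetylacetonato before nitrato before triphenylphosphine.

(acetylacetonato)nitrato(triphenylphosphine)platinum(II)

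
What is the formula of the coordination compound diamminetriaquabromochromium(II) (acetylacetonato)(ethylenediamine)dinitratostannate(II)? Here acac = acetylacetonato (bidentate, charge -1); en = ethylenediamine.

Cation [Cr…]: ligand charges -1, Cr(II) ⇒ ion charge 1+.
Anion [Sn…]: ligand charges -3, Sn(II) ⇒ ion charge 1−.
One 1+ cation balances one 1− anion.

[CrBr(H2O)3(NH3)2][Sn(acac)(en)(NO3)2]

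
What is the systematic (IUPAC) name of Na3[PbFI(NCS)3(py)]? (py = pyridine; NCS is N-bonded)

The 3 sodium counter-ions carry a total charge of +3, so each complex ion is 3−.
Ligand charges: 1×iodo (-1 each), 1×fluoro (-1 each), 1×pyridine (neutral), 3×isothiocyanato (-1 each); total -5. So Pb + (-5) = 3−, giving Pb = +2.
Ligands are named alphabetically: fluoro before iodo before isothiocyanato before pyridine.
The complex ion is anionic, so lead takes the -ate form plumbate(II).

sodium fluoroiodotriisothiocyanato(pyridine)plumbate(II)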